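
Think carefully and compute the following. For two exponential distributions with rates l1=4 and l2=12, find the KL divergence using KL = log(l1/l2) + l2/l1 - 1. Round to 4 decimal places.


KL divergence for exponential family:
KL = log(l1/l2) + l2/l1 - 1.
log(4/12) = -1.098612.
12/4 = 3.0.
KL = -1.098612 + 3.0 - 1 = 0.9014

0.9014


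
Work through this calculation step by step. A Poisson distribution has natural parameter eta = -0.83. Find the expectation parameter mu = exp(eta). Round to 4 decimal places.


Expectation parameter for Poisson exponential family:
mu = exp(eta).
eta = -0.83.
mu = exp(-0.83) = 0.4360

0.4360


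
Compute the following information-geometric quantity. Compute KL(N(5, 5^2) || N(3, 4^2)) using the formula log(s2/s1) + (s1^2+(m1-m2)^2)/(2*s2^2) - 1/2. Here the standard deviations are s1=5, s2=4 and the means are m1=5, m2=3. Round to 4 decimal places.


KL divergence between normal distributions:
KL = log(s2/s1) + (s1^2 + (m1-m2)^2)/(2*s2^2) - 1/2.
log(4/5) = -0.223144.
(5^2 + (5-3)^2)/(2*4^2) = (25 + 4)/32 = 0.90625.
KL = -0.223144 + 0.90625 - 0.5 = 0.1831

0.1831


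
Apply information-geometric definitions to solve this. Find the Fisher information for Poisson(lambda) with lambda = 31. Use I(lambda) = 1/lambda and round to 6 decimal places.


Fisher information for Poisson: I(lambda) = 1/lambda.
lambda = 31.
I(lambda) = 1/31 = 0.032258

0.032258


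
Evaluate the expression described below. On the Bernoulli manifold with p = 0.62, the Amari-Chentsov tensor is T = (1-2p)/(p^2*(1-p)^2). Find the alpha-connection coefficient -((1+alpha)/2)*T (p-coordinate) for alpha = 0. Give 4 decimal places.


Skewness (Amari-Chentsov) tensor: T = (1-2p)/(p^2*(1-p)^2).
p = 0.62, 1-2p = -0.24, p^2 = 0.3844, (1-p)^2 = 0.1444.
T = -0.24/(0.3844 * 0.1444) = -4.323751.
In the p-coordinate, Gamma^(alpha) = Gamma^(0) - (alpha/2)*T with Gamma^(0) = (1/2)*g'(p) = -T/2,
so Gamma^(alpha) = -((1+alpha)/2)*T.
alpha = 0, -(1+alpha)/2 = -0.5.
Gamma = -0.5 * -4.323751 = 2.1619

2.1619


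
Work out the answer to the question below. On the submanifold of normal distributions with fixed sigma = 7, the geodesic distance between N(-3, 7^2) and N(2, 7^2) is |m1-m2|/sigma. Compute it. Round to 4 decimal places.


On the fixed-variance normal subfamily, geodesic distance = |m1-m2|/sigma.
|-3 - 2| = 5.
sigma = 7.
d = 5/7 = 0.7143

0.7143


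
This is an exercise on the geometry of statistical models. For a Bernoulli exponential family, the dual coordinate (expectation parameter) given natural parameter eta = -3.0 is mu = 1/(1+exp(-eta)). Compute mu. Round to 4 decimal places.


Dual coordinate (expectation parameter) for Bernoulli:
mu = 1/(1+exp(-eta)).
eta = -3.0.
exp(-eta) = exp(3.0) = 20.085537.
mu = 1/(1+20.085537) = 0.0474

0.0474


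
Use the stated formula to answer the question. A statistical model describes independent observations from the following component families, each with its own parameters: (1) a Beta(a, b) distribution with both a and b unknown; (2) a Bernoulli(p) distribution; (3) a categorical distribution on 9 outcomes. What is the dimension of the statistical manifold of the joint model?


The dimension of a statistical manifold equals the number of free
(independent) real parameters of the model. For a product of independent
blocks the parameter counts add.
- Beta (a, b): 2.
- Bernoulli (p): 1.
- categorical on 9 outcomes (probabilities sum to 1): 9-1 = 8.
Total = 2 + 1 + 8 = 11.
Dimension = 11

11


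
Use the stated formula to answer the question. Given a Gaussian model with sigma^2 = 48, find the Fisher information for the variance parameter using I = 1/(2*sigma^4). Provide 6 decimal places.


Fisher information for variance: I(sigma^2) = 1/(2*sigma^4).
sigma^2 = 48, so sigma^4 = 2304.
I = 1/(2*2304) = 1/4608 = 0.000217

0.000217


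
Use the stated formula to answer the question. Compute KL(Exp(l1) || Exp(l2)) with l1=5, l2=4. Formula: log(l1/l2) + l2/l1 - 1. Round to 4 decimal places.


KL divergence for exponential family:
KL = log(l1/l2) + l2/l1 - 1.
log(5/4) = 0.223144.
4/5 = 0.8.
KL = 0.223144 + 0.8 - 1 = 0.0231

0.0231


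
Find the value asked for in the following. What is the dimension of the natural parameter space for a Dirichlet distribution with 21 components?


Exponential family dimension calculation:
Dirichlet with 21 components has 21 natural parameters.

21


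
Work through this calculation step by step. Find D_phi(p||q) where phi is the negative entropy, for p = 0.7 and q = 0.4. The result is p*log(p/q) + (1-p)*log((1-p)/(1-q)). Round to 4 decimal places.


Bregman divergence with negative entropy generator:
D = p*log(p/q) + (1-p)*log((1-p)/(1-q)).
p = 0.7, q = 0.4.
p*log(p/q) = 0.7*log(0.7/0.4) = 0.391731.
(1-p)*log((1-p)/(1-q)) = 0.3*log(0.3/0.6) = -0.207944.
D = 0.391731 + -0.207944 = 0.1838

0.1838


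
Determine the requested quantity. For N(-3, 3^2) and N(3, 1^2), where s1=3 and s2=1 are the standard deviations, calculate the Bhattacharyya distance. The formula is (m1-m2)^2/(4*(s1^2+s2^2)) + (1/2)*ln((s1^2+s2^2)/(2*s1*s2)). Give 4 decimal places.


Bhattacharyya distance between two Gaussians:
DB = (m1-m2)^2/(4*(s1^2+s2^2)) + (1/2)*ln((s1^2+s2^2)/(2*s1*s2)).
(m1-m2)^2 = (-6)^2 = 36.
s1^2+s2^2 = 9 + 1 = 10.
term1 = 36/40 = 0.9.
term2 = 0.5*ln(10/6.0) = 0.255413.
DB = 0.9 + 0.255413 = 1.1554

1.1554


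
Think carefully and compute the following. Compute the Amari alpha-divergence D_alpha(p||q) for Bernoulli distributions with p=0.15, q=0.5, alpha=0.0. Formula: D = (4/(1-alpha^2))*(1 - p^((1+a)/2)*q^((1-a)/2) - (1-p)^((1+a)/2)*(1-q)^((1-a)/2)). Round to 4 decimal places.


Amari alpha-divergence:
D = (4/(1-alpha^2))*(1 - p^((1+a)/2)*q^((1-a)/2) - (1-p)^((1+a)/2)*(1-q)^((1-a)/2)).
alpha = 0.0, p = 0.15, q = 0.5.
e1 = (1+alpha)/2 = 0.5, e2 = (1-alpha)/2 = 0.5.
t1 = p^e1 * q^e2 = 0.15^0.5 * 0.5^0.5 = 0.273861.
t2 = (1-p)^e1 * (1-q)^e2 = 0.85^0.5 * 0.5^0.5 = 0.65192.
4/(1-alpha^2) = 4.0.
D = 4.0*(1 - 0.273861 - 0.65192) = 0.2969

0.2969


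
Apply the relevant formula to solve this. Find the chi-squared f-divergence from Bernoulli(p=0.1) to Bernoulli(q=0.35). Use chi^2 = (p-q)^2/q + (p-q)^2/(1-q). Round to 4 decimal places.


Chi-squared divergence between Bernoulli distributions:
chi^2 = (p-q)^2/q + (p-q)^2/(1-q).
p = 0.1, q = 0.35, p-q = -0.25.
(p-q)^2 = 0.0625.
term1 = 0.0625/0.35 = 0.178571.
term2 = 0.0625/0.65 = 0.096154.
chi^2 = 0.178571 + 0.096154 = 0.2747

0.2747


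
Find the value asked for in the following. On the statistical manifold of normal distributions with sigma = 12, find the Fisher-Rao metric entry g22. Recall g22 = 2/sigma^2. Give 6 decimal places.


For the 2-parameter normal family, the Fisher metric has:
  g11 = 1/sigma^2, g22 = 2/sigma^2.
sigma = 12, sigma^2 = 144.
g22 = 0.013889

0.013889


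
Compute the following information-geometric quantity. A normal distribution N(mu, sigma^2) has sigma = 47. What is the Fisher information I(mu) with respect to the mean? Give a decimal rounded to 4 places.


The Fisher information for the mean of a normal distribution is I(mu) = 1/sigma^2.
sigma = 47, so sigma^2 = 2209.
I(mu) = 1/2209 = 0.0005

0.0005


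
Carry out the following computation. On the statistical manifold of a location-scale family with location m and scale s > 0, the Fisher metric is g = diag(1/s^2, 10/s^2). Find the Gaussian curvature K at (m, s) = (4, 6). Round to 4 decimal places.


The metric has the form g = (A dm^2 + B ds^2)/s^2 with A = 1, B = 10.
Substitute u = sqrt(A/B)*m: g = B*(du^2 + ds^2)/s^2, i.e. B times the
Poincare upper half-plane metric, which has constant Gaussian curvature -1.
Scaling a 2D metric by a constant c divides the Gaussian curvature by c,
so K = -1/B = -1/(10) = -0.1000 everywhere (the point (m, s) = (4, 6) is irrelevant:
the curvature is constant).
The requested Gaussian curvature is K = -0.1000.

-0.1000


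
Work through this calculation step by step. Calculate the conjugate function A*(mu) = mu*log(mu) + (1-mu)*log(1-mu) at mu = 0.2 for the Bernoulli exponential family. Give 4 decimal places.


Legendre transform for Bernoulli:
A*(mu) = mu*log(mu) + (1-mu)*log(1-mu).
mu = 0.2, 1-mu = 0.8.
mu*log(mu) = 0.2*log(0.2) = -0.321888.
(1-mu)*log(1-mu) = 0.8*log(0.8) = -0.178515.
A* = -0.321888 + -0.178515 = -0.5004

-0.5004


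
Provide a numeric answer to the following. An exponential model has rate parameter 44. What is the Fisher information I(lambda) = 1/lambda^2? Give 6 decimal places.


Fisher information for exponential: I(lambda) = 1/lambda^2.
lambda = 44, lambda^2 = 1936.
I = 1/1936 = 0.000517

0.000517


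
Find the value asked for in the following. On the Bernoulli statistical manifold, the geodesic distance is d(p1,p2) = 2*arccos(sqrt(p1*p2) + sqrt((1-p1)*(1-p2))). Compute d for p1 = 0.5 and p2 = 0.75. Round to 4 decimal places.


Geodesic distance on Bernoulli manifold:
d(p1,p2) = 2*arccos(sqrt(p1*p2) + sqrt((1-p1)*(1-p2))).
sqrt(p1*p2) = sqrt(0.5*0.75) = 0.612372.
sqrt((1-p1)*(1-p2)) = sqrt(0.5*0.25) = 0.353553.
arg = 0.612372 + 0.353553 = 0.965926.
d = 2*arccos(0.965926) = 0.5236

0.5236


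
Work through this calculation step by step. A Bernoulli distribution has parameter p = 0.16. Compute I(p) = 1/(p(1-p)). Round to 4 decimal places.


For Bernoulli(p), Fisher information is I(p) = 1/(p*(1-p)).
p = 0.16, 1-p = 0.84.
p*(1-p) = 0.1344.
I(p) = 1/0.1344 = 7.4405

7.4405


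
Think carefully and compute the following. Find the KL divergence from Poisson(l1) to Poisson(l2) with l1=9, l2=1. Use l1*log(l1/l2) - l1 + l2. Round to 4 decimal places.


KL divergence for Poisson:
KL = l1*log(l1/l2) - l1 + l2.
l1 = 9, l2 = 1.
log(9/1) = 2.197225.
l1*log(l1/l2) = 9 * 2.197225 = 19.775021.
KL = 19.775021 - 9 + 1 = 11.7750

11.7750


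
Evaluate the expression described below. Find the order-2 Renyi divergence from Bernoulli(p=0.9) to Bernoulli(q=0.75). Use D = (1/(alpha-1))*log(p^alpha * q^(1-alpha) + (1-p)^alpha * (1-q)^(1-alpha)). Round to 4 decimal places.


Renyi divergence of order alpha between Bernoulli distributions:
D = (1/(alpha-1))*log(p^alpha * q^(1-alpha) + (1-p)^alpha * (1-q)^(1-alpha)).
alpha = 2, p = 0.9, q = 0.75.
p^alpha * q^(1-alpha) = 0.9^2 * 0.75^-1 = 1.08.
(1-p)^alpha * (1-q)^(1-alpha) = 0.1^2 * 0.25^-1 = 0.04.
sum = 1.08 + 0.04 = 1.12.
D = (1/1)*log(1.12) = 0.1133

0.1133


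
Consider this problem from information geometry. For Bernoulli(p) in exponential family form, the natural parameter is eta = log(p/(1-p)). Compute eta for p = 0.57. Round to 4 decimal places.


Natural parameter for Bernoulli: eta = log(p/(1-p)).
p = 0.57, 1-p = 0.43.
p/(1-p) = 1.325581.
eta = log(1.325581) = 0.2819

0.2819


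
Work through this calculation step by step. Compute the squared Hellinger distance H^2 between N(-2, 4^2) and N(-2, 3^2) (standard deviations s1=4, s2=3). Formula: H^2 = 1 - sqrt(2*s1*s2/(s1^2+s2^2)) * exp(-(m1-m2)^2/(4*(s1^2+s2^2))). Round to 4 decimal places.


Squared Hellinger distance for Gaussians:
H^2 = 1 - sqrt(2*s1*s2/(s1^2+s2^2)) * exp(-(m1-m2)^2/(4*(s1^2+s2^2))).
s1^2 = 16, s2^2 = 9, s1^2+s2^2 = 25.
sqrt(2*4*3/(25)) = 0.979796.
(m1-m2)^2 = (0)^2 = 0.
exp(-0/(4*25)) = exp(0.0) = 1.0.
H^2 = 1 - 0.979796*1.0 = 0.0202

0.0202


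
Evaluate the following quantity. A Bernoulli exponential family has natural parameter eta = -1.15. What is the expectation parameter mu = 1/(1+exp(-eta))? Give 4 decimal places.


Dual coordinate (expectation parameter) for Bernoulli:
mu = 1/(1+exp(-eta)).
eta = -1.15.
exp(-eta) = exp(1.15) = 3.158193.
mu = 1/(1+3.158193) = 0.2405

0.2405


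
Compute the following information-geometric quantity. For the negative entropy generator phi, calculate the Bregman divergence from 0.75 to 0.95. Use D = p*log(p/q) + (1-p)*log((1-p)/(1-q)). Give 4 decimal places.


Bregman divergence with negative entropy generator:
D = p*log(p/q) + (1-p)*log((1-p)/(1-q)).
p = 0.75, q = 0.95.
p*log(p/q) = 0.75*log(0.75/0.95) = -0.177292.
(1-p)*log((1-p)/(1-q)) = 0.25*log(0.25/0.05) = 0.402359.
D = -0.177292 + 0.402359 = 0.2251

0.2251


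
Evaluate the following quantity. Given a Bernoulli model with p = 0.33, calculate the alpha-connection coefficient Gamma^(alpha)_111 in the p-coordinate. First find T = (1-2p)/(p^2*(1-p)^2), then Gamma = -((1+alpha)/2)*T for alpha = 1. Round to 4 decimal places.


Skewness (Amari-Chentsov) tensor: T = (1-2p)/(p^2*(1-p)^2).
p = 0.33, 1-2p = 0.34, p^2 = 0.1089, (1-p)^2 = 0.4489.
T = 0.34/(0.1089 * 0.4489) = 6.955069.
In the p-coordinate, Gamma^(alpha) = Gamma^(0) - (alpha/2)*T with Gamma^(0) = (1/2)*g'(p) = -T/2,
so Gamma^(alpha) = -((1+alpha)/2)*T.
alpha = 1, -(1+alpha)/2 = -1.0.
Gamma = -1.0 * 6.955069 = -6.9551

-6.9551


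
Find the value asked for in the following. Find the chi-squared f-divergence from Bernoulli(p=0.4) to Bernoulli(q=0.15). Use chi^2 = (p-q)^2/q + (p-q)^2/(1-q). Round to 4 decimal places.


Chi-squared divergence between Bernoulli distributions:
chi^2 = (p-q)^2/q + (p-q)^2/(1-q).
p = 0.4, q = 0.15, p-q = 0.25.
(p-q)^2 = 0.0625.
term1 = 0.0625/0.15 = 0.416667.
term2 = 0.0625/0.85 = 0.073529.
chi^2 = 0.416667 + 0.073529 = 0.4902

0.4902


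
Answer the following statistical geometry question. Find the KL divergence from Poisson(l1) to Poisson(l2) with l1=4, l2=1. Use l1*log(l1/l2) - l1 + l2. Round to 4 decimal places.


KL divergence for Poisson:
KL = l1*log(l1/l2) - l1 + l2.
l1 = 4, l2 = 1.
log(4/1) = 1.386294.
l1*log(l1/l2) = 4 * 1.386294 = 5.545177.
KL = 5.545177 - 4 + 1 = 2.5452

2.5452


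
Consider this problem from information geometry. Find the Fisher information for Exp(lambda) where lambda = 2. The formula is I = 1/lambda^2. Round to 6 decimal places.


Fisher information for exponential: I(lambda) = 1/lambda^2.
lambda = 2, lambda^2 = 4.
I = 1/4 = 0.250000

0.250000


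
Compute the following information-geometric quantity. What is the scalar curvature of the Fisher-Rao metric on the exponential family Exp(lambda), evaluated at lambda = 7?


This family has a single free parameter, so its statistical manifold
is 1-dimensional. The Riemann curvature tensor of any 1-dimensional
Riemannian manifold vanishes identically, so R = 0.

0


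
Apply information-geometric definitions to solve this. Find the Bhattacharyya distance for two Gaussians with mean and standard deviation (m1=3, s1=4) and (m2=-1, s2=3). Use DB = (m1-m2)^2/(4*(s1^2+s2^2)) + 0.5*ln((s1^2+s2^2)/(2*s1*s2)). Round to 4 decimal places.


Bhattacharyya distance between two Gaussians:
DB = (m1-m2)^2/(4*(s1^2+s2^2)) + (1/2)*ln((s1^2+s2^2)/(2*s1*s2)).
(m1-m2)^2 = (4)^2 = 16.
s1^2+s2^2 = 16 + 9 = 25.
term1 = 16/100 = 0.16.
term2 = 0.5*ln(25/24.0) = 0.020411.
DB = 0.16 + 0.020411 = 0.1804

0.1804


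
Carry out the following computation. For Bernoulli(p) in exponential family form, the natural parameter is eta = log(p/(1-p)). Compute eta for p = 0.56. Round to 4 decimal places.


Natural parameter for Bernoulli: eta = log(p/(1-p)).
p = 0.56, 1-p = 0.44.
p/(1-p) = 1.272727.
eta = log(1.272727) = 0.2412

0.2412


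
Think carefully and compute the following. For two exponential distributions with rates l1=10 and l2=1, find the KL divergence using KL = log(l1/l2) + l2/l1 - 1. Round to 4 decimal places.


KL divergence for exponential family:
KL = log(l1/l2) + l2/l1 - 1.
log(10/1) = 2.302585.
1/10 = 0.1.
KL = 2.302585 + 0.1 - 1 = 1.4026

1.4026


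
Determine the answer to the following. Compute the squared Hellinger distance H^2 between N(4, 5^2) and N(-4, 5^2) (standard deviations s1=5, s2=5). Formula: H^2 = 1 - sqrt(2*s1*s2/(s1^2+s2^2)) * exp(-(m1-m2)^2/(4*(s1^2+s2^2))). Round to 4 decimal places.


Squared Hellinger distance for Gaussians:
H^2 = 1 - sqrt(2*s1*s2/(s1^2+s2^2)) * exp(-(m1-m2)^2/(4*(s1^2+s2^2))).
s1^2 = 25, s2^2 = 25, s1^2+s2^2 = 50.
sqrt(2*5*5/(50)) = 1.0.
(m1-m2)^2 = (8)^2 = 64.
exp(-64/(4*50)) = exp(-0.32) = 0.726149.
H^2 = 1 - 1.0*0.726149 = 0.2739

0.2739


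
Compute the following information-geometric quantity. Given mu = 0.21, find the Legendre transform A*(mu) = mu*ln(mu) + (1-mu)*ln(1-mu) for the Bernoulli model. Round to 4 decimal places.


Legendre transform for Bernoulli:
A*(mu) = mu*log(mu) + (1-mu)*log(1-mu).
mu = 0.21, 1-mu = 0.79.
mu*log(mu) = 0.21*log(0.21) = -0.327736.
(1-mu)*log(1-mu) = 0.79*log(0.79) = -0.186221.
A* = -0.327736 + -0.186221 = -0.5140

-0.5140


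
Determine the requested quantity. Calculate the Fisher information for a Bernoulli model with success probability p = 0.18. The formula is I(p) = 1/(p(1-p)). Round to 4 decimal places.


For Bernoulli(p), Fisher information is I(p) = 1/(p*(1-p)).
p = 0.18, 1-p = 0.82.
p*(1-p) = 0.1476.
I(p) = 1/0.1476 = 6.7751

6.7751


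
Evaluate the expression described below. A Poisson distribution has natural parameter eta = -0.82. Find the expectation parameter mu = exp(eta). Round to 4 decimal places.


Expectation parameter for Poisson exponential family:
mu = exp(eta).
eta = -0.82.
mu = exp(-0.82) = 0.4404

0.4404


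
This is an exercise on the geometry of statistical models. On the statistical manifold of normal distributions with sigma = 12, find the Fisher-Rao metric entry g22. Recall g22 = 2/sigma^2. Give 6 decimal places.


For the 2-parameter normal family, the Fisher metric has:
  g11 = 1/sigma^2, g22 = 2/sigma^2.
sigma = 12, sigma^2 = 144.
g22 = 0.013889

0.013889


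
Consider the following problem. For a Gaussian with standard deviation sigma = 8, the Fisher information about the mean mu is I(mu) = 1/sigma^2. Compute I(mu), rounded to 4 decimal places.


The Fisher information for the mean of a normal distribution is I(mu) = 1/sigma^2.
sigma = 8, so sigma^2 = 64.
I(mu) = 1/64 = 0.0156

0.0156


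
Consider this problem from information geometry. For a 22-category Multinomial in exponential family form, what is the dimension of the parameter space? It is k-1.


Exponential family dimension calculation:
For Multinomial with k=22 categories, dim = k-1 = 21.

21


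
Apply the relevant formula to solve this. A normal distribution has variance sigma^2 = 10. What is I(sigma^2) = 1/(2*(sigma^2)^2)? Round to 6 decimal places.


Fisher information for variance: I(sigma^2) = 1/(2*sigma^4).
sigma^2 = 10, so sigma^4 = 100.
I = 1/(2*100) = 1/200 = 0.005000

0.005000


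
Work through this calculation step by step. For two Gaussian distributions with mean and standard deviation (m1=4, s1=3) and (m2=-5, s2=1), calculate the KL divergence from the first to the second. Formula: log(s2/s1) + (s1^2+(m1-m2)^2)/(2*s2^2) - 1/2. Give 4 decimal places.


KL divergence between normal distributions:
KL = log(s2/s1) + (s1^2 + (m1-m2)^2)/(2*s2^2) - 1/2.
log(1/3) = -1.098612.
(3^2 + (4--5)^2)/(2*1^2) = (9 + 81)/2 = 45.0.
KL = -1.098612 + 45.0 - 0.5 = 43.4014

43.4014


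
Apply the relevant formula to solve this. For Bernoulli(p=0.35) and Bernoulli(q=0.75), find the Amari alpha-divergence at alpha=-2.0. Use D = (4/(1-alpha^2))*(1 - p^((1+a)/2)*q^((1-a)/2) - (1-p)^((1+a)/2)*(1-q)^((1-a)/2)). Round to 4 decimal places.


Amari alpha-divergence:
D = (4/(1-alpha^2))*(1 - p^((1+a)/2)*q^((1-a)/2) - (1-p)^((1+a)/2)*(1-q)^((1-a)/2)).
alpha = -2.0, p = 0.35, q = 0.75.
e1 = (1+alpha)/2 = -0.5, e2 = (1-alpha)/2 = 1.5.
t1 = p^e1 * q^e2 = 0.35^-0.5 * 0.75^1.5 = 1.097888.
t2 = (1-p)^e1 * (1-q)^e2 = 0.65^-0.5 * 0.25^1.5 = 0.155043.
4/(1-alpha^2) = -1.333333.
D = -1.333333*(1 - 1.097888 - 0.155043) = 0.3372

0.3372


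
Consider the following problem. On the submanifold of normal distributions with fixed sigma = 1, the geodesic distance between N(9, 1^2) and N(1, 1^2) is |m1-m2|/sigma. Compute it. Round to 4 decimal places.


On the fixed-variance normal subfamily, geodesic distance = |m1-m2|/sigma.
|9 - 1| = 8.
sigma = 1.
d = 8/1 = 8.0000

8.0000


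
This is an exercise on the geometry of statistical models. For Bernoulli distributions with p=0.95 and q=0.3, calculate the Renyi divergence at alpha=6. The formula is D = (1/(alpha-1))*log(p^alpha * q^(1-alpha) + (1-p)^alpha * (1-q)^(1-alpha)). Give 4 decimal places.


Renyi divergence of order alpha between Bernoulli distributions:
D = (1/(alpha-1))*log(p^alpha * q^(1-alpha) + (1-p)^alpha * (1-q)^(1-alpha)).
alpha = 6, p = 0.95, q = 0.3.
p^alpha * q^(1-alpha) = 0.95^6 * 0.3^-5 = 302.506951.
(1-p)^alpha * (1-q)^(1-alpha) = 0.05^6 * 0.7^-5 = 0.0.
sum = 302.506951 + 0.0 = 302.506951.
D = (1/5)*log(302.506951) = 1.1424

1.1424


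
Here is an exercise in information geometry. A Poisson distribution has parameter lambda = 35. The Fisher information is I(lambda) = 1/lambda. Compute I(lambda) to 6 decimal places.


Fisher information for Poisson: I(lambda) = 1/lambda.
lambda = 35.
I(lambda) = 1/35 = 0.028571

0.028571


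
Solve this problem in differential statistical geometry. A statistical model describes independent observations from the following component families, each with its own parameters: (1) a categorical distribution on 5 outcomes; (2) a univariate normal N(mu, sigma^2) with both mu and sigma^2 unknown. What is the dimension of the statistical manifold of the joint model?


The dimension of a statistical manifold equals the number of free
(independent) real parameters of the model. For a product of independent
blocks the parameter counts add.
- categorical on 5 outcomes (probabilities sum to 1): 5-1 = 4.
- normal (mu, sigma^2): 2.
Total = 4 + 2 = 6.
Dimension = 6

6


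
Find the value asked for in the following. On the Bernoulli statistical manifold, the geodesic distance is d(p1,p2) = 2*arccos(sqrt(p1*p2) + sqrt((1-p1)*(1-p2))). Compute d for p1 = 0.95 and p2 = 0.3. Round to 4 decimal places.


Geodesic distance on Bernoulli manifold:
d(p1,p2) = 2*arccos(sqrt(p1*p2) + sqrt((1-p1)*(1-p2))).
sqrt(p1*p2) = sqrt(0.95*0.3) = 0.533854.
sqrt((1-p1)*(1-p2)) = sqrt(0.05*0.7) = 0.187083.
arg = 0.533854 + 0.187083 = 0.720937.
d = 2*arccos(0.720937) = 1.5313

1.5313


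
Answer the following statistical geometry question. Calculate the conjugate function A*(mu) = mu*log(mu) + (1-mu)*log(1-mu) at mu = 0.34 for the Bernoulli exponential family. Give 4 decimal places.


Legendre transform for Bernoulli:
A*(mu) = mu*log(mu) + (1-mu)*log(1-mu).
mu = 0.34, 1-mu = 0.66.
mu*log(mu) = 0.34*log(0.34) = -0.366795.
(1-mu)*log(1-mu) = 0.66*log(0.66) = -0.27424.
A* = -0.366795 + -0.27424 = -0.6410

-0.6410


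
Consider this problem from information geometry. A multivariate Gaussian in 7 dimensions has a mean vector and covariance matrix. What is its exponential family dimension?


Exponential family dimension calculation:
For 7-dim MVN: mean has 7 params, covariance has 7*8/2 = 28 unique entries.
Total dim = 7 + 28 = 35.

35


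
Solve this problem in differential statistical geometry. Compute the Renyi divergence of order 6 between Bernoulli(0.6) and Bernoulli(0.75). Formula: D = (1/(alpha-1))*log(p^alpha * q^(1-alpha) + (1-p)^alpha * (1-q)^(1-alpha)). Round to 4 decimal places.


Renyi divergence of order alpha between Bernoulli distributions:
D = (1/(alpha-1))*log(p^alpha * q^(1-alpha) + (1-p)^alpha * (1-q)^(1-alpha)).
alpha = 6, p = 0.6, q = 0.75.
p^alpha * q^(1-alpha) = 0.6^6 * 0.75^-5 = 0.196608.
(1-p)^alpha * (1-q)^(1-alpha) = 0.4^6 * 0.25^-5 = 4.194304.
sum = 0.196608 + 4.194304 = 4.390912.
D = (1/5)*log(4.390912) = 0.2959

0.2959


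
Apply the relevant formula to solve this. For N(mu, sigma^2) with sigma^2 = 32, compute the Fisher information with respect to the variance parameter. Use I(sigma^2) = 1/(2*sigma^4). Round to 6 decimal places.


Fisher information for variance: I(sigma^2) = 1/(2*sigma^4).
sigma^2 = 32, so sigma^4 = 1024.
I = 1/(2*1024) = 1/2048 = 0.000488

0.000488


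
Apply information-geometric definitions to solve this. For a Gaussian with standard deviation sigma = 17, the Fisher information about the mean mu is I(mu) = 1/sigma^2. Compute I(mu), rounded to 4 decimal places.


The Fisher information for the mean of a normal distribution is I(mu) = 1/sigma^2.
sigma = 17, so sigma^2 = 289.
I(mu) = 1/289 = 0.0035

0.0035


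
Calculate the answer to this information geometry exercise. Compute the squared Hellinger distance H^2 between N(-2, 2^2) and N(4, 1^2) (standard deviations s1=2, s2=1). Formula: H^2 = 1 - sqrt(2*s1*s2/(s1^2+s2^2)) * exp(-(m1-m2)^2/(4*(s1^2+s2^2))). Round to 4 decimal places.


Squared Hellinger distance for Gaussians:
H^2 = 1 - sqrt(2*s1*s2/(s1^2+s2^2)) * exp(-(m1-m2)^2/(4*(s1^2+s2^2))).
s1^2 = 4, s2^2 = 1, s1^2+s2^2 = 5.
sqrt(2*2*1/(5)) = 0.894427.
(m1-m2)^2 = (-6)^2 = 36.
exp(-36/(4*5)) = exp(-1.8) = 0.165299.
H^2 = 1 - 0.894427*0.165299 = 0.8522

0.8522


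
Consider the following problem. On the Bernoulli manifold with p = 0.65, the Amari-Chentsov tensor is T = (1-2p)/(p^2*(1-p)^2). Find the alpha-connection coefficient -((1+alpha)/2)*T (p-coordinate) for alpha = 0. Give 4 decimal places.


Skewness (Amari-Chentsov) tensor: T = (1-2p)/(p^2*(1-p)^2).
p = 0.65, 1-2p = -0.3, p^2 = 0.4225, (1-p)^2 = 0.1225.
T = -0.3/(0.4225 * 0.1225) = -5.796401.
In the p-coordinate, Gamma^(alpha) = Gamma^(0) - (alpha/2)*T with Gamma^(0) = (1/2)*g'(p) = -T/2,
so Gamma^(alpha) = -((1+alpha)/2)*T.
alpha = 0, -(1+alpha)/2 = -0.5.
Gamma = -0.5 * -5.796401 = 2.8982

2.8982


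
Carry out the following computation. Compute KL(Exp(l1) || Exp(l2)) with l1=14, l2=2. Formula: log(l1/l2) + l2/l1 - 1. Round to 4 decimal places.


KL divergence for exponential family:
KL = log(l1/l2) + l2/l1 - 1.
log(14/2) = 1.94591.
2/14 = 0.142857.
KL = 1.94591 + 0.142857 - 1 = 1.0888

1.0888


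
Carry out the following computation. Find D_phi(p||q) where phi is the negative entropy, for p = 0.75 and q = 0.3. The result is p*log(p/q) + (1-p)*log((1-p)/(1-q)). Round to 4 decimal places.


Bregman divergence with negative entropy generator:
D = p*log(p/q) + (1-p)*log((1-p)/(1-q)).
p = 0.75, q = 0.3.
p*log(p/q) = 0.75*log(0.75/0.3) = 0.687218.
(1-p)*log((1-p)/(1-q)) = 0.25*log(0.25/0.7) = -0.257405.
D = 0.687218 + -0.257405 = 0.4298

0.4298


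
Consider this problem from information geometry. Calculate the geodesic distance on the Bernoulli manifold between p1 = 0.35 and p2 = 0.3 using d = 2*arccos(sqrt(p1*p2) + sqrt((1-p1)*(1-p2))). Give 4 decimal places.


Geodesic distance on Bernoulli manifold:
d(p1,p2) = 2*arccos(sqrt(p1*p2) + sqrt((1-p1)*(1-p2))).
sqrt(p1*p2) = sqrt(0.35*0.3) = 0.324037.
sqrt((1-p1)*(1-p2)) = sqrt(0.65*0.7) = 0.674537.
arg = 0.324037 + 0.674537 = 0.998574.
d = 2*arccos(0.998574) = 0.1068

0.1068


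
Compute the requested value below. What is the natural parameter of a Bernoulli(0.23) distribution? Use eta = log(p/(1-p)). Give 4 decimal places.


Natural parameter for Bernoulli: eta = log(p/(1-p)).
p = 0.23, 1-p = 0.77.
p/(1-p) = 0.298701.
eta = log(0.298701) = -1.2083

-1.2083


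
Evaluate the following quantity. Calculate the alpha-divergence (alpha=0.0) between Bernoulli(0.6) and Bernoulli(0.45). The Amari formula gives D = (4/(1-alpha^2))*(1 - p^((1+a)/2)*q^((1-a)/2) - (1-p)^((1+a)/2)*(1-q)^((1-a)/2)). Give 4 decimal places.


Amari alpha-divergence:
D = (4/(1-alpha^2))*(1 - p^((1+a)/2)*q^((1-a)/2) - (1-p)^((1+a)/2)*(1-q)^((1-a)/2)).
alpha = 0.0, p = 0.6, q = 0.45.
e1 = (1+alpha)/2 = 0.5, e2 = (1-alpha)/2 = 0.5.
t1 = p^e1 * q^e2 = 0.6^0.5 * 0.45^0.5 = 0.519615.
t2 = (1-p)^e1 * (1-q)^e2 = 0.4^0.5 * 0.55^0.5 = 0.469042.
4/(1-alpha^2) = 4.0.
D = 4.0*(1 - 0.519615 - 0.469042) = 0.0454

0.0454


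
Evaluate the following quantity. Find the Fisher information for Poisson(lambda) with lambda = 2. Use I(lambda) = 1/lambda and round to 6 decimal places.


Fisher information for Poisson: I(lambda) = 1/lambda.
lambda = 2.
I(lambda) = 1/2 = 0.500000

0.500000


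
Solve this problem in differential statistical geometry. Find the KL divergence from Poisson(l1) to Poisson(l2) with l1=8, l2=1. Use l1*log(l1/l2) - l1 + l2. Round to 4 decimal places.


KL divergence for Poisson:
KL = l1*log(l1/l2) - l1 + l2.
l1 = 8, l2 = 1.
log(8/1) = 2.079442.
l1*log(l1/l2) = 8 * 2.079442 = 16.635532.
KL = 16.635532 - 8 + 1 = 9.6355

9.6355


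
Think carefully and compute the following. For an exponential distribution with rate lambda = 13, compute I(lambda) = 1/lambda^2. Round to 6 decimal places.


Fisher information for exponential: I(lambda) = 1/lambda^2.
lambda = 13, lambda^2 = 169.
I = 1/169 = 0.005917

0.005917


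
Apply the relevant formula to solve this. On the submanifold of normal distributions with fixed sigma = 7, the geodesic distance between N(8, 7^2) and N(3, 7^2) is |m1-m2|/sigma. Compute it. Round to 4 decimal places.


On the fixed-variance normal subfamily, geodesic distance = |m1-m2|/sigma.
|8 - 3| = 5.
sigma = 7.
d = 5/7 = 0.7143

0.7143


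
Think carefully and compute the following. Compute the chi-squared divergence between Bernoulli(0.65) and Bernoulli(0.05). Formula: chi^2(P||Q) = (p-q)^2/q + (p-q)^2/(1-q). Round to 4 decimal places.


Chi-squared divergence between Bernoulli distributions:
chi^2 = (p-q)^2/q + (p-q)^2/(1-q).
p = 0.65, q = 0.05, p-q = 0.6.
(p-q)^2 = 0.36.
term1 = 0.36/0.05 = 7.2.
term2 = 0.36/0.95 = 0.378947.
chi^2 = 7.2 + 0.378947 = 7.5789

7.5789


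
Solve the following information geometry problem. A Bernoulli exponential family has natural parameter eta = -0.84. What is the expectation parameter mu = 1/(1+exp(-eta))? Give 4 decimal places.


Dual coordinate (expectation parameter) for Bernoulli:
mu = 1/(1+exp(-eta)).
eta = -0.84.
exp(-eta) = exp(0.84) = 2.316367.
mu = 1/(1+2.316367) = 0.3015

0.3015


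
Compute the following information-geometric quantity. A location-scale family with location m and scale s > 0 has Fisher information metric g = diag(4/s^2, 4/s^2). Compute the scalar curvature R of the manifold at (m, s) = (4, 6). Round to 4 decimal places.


The metric has the form g = (A dm^2 + B ds^2)/s^2 with A = 4, B = 4.
Substitute u = sqrt(A/B)*m: g = B*(du^2 + ds^2)/s^2, i.e. B times the
Poincare upper half-plane metric, which has constant Gaussian curvature -1.
Scaling a 2D metric by a constant c divides the Gaussian curvature by c,
so K = -1/B = -1/(4) = -0.2500 everywhere (the point (m, s) = (4, 6) is irrelevant:
the curvature is constant).
Scalar curvature in dimension 2: R = 2K = -2/(4) = -0.5000.

-0.5000


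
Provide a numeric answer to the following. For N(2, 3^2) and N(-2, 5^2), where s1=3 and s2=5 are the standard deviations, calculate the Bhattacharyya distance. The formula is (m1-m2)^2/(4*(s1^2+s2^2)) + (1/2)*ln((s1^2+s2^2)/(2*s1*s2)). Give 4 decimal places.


Bhattacharyya distance between two Gaussians:
DB = (m1-m2)^2/(4*(s1^2+s2^2)) + (1/2)*ln((s1^2+s2^2)/(2*s1*s2)).
(m1-m2)^2 = (4)^2 = 16.
s1^2+s2^2 = 9 + 25 = 34.
term1 = 16/136 = 0.117647.
term2 = 0.5*ln(34/30.0) = 0.062582.
DB = 0.117647 + 0.062582 = 0.1802

0.1802


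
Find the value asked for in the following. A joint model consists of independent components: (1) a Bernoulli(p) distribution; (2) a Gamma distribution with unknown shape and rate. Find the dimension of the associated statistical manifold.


The dimension of a statistical manifold equals the number of free
(independent) real parameters of the model. For a product of independent
blocks the parameter counts add.
- Bernoulli (p): 1.
- Gamma (shape, rate): 2.
Total = 1 + 2 = 3.
Dimension = 3

3


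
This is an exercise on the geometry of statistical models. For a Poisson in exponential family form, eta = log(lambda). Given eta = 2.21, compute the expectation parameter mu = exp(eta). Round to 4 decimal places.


Expectation parameter for Poisson exponential family:
mu = exp(eta).
eta = 2.21.
mu = exp(2.21) = 9.1157

9.1157


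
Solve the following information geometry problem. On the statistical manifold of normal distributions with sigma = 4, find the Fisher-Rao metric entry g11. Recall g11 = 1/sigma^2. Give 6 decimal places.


For the 2-parameter normal family, the Fisher metric has:
  g11 = 1/sigma^2, g22 = 2/sigma^2.
sigma = 4, sigma^2 = 16.
g11 = 0.062500

0.062500


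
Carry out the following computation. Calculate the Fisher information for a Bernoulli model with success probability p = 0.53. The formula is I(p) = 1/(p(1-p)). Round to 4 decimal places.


For Bernoulli(p), Fisher information is I(p) = 1/(p*(1-p)).
p = 0.53, 1-p = 0.47.
p*(1-p) = 0.2491.
I(p) = 1/0.2491 = 4.0145

4.0145


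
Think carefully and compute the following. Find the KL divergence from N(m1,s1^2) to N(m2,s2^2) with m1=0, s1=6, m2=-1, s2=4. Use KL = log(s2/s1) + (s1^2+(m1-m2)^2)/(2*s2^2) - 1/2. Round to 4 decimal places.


KL divergence between normal distributions:
KL = log(s2/s1) + (s1^2 + (m1-m2)^2)/(2*s2^2) - 1/2.
log(4/6) = -0.405465.
(6^2 + (0--1)^2)/(2*4^2) = (36 + 1)/32 = 1.15625.
KL = -0.405465 + 1.15625 - 0.5 = 0.2508

0.2508


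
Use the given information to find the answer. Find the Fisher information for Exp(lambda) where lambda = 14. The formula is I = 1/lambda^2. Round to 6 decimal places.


Fisher information for exponential: I(lambda) = 1/lambda^2.
lambda = 14, lambda^2 = 196.
I = 1/196 = 0.005102

0.005102


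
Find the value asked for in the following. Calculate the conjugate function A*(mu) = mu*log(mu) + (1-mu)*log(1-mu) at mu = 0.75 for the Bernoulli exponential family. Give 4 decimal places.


Legendre transform for Bernoulli:
A*(mu) = mu*log(mu) + (1-mu)*log(1-mu).
mu = 0.75, 1-mu = 0.25.
mu*log(mu) = 0.75*log(0.75) = -0.215762.
(1-mu)*log(1-mu) = 0.25*log(0.25) = -0.346574.
A* = -0.215762 + -0.346574 = -0.5623

-0.5623


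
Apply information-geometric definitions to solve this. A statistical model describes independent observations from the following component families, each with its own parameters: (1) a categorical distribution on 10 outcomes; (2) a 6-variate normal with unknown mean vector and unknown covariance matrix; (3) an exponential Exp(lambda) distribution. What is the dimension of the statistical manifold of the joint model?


The dimension of a statistical manifold equals the number of free
(independent) real parameters of the model. For a product of independent
blocks the parameter counts add.
- categorical on 10 outcomes (probabilities sum to 1): 10-1 = 9.
- 6-variate normal: 6 (mean) + 6*7/2 = 21 (symmetric covariance) = 27.
- exponential (lambda): 1.
Total = 9 + 27 + 1 = 37.
Dimension = 37

37


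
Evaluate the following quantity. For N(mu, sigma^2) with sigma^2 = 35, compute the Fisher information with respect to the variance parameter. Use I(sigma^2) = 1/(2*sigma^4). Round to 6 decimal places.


Fisher information for variance: I(sigma^2) = 1/(2*sigma^4).
sigma^2 = 35, so sigma^4 = 1225.
I = 1/(2*1225) = 1/2450 = 0.000408

0.000408


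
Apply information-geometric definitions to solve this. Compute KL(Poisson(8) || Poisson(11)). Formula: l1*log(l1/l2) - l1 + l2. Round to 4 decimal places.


KL divergence for Poisson:
KL = l1*log(l1/l2) - l1 + l2.
l1 = 8, l2 = 11.
log(8/11) = -0.318454.
l1*log(l1/l2) = 8 * -0.318454 = -2.54763.
KL = -2.54763 - 8 + 11 = 0.4524

0.4524


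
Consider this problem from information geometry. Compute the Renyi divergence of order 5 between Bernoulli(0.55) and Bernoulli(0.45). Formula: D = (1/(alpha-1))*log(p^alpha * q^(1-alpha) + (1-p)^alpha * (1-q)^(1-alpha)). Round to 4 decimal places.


Renyi divergence of order alpha between Bernoulli distributions:
D = (1/(alpha-1))*log(p^alpha * q^(1-alpha) + (1-p)^alpha * (1-q)^(1-alpha)).
alpha = 5, p = 0.55, q = 0.45.
p^alpha * q^(1-alpha) = 0.55^5 * 0.45^-4 = 1.227336.
(1-p)^alpha * (1-q)^(1-alpha) = 0.45^5 * 0.55^-4 = 0.201656.
sum = 1.227336 + 0.201656 = 1.428992.
D = (1/4)*log(1.428992) = 0.0892

0.0892


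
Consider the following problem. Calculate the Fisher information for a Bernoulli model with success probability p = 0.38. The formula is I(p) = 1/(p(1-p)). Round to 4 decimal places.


For Bernoulli(p), Fisher information is I(p) = 1/(p*(1-p)).
p = 0.38, 1-p = 0.62.
p*(1-p) = 0.2356.
I(p) = 1/0.2356 = 4.2445

4.2445


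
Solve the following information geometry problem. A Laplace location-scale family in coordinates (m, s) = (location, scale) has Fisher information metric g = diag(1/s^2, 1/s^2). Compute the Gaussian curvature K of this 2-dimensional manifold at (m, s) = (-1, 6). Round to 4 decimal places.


The metric has the form g = (A dm^2 + B ds^2)/s^2 with A = 1, B = 1.
Substitute u = sqrt(A/B)*m: g = B*(du^2 + ds^2)/s^2, i.e. B times the
Poincare upper half-plane metric, which has constant Gaussian curvature -1.
Scaling a 2D metric by a constant c divides the Gaussian curvature by c,
so K = -1/B = -1/(1) = -1.0000 everywhere (the point (m, s) = (-1, 6) is irrelevant:
the curvature is constant).
The requested Gaussian curvature is K = -1.0000.

-1.0000


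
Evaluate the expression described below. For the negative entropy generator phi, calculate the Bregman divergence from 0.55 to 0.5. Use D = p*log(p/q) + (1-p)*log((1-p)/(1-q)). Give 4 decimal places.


Bregman divergence with negative entropy generator:
D = p*log(p/q) + (1-p)*log((1-p)/(1-q)).
p = 0.55, q = 0.5.
p*log(p/q) = 0.55*log(0.55/0.5) = 0.052421.
(1-p)*log((1-p)/(1-q)) = 0.45*log(0.45/0.5) = -0.047412.
D = 0.052421 + -0.047412 = 0.0050

0.0050


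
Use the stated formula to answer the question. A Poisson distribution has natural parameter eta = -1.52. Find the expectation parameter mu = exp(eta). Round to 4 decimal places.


Expectation parameter for Poisson exponential family:
mu = exp(eta).
eta = -1.52.
mu = exp(-1.52) = 0.2187

0.2187


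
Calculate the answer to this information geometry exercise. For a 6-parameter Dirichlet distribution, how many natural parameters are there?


Exponential family dimension calculation:
Dirichlet with 6 components has 6 natural parameters.

6


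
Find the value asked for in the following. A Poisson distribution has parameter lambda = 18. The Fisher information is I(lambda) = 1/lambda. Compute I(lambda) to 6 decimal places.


Fisher information for Poisson: I(lambda) = 1/lambda.
lambda = 18.
I(lambda) = 1/18 = 0.055556

0.055556


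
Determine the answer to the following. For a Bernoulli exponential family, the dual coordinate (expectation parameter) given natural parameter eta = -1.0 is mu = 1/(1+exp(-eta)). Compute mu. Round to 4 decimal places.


Dual coordinate (expectation parameter) for Bernoulli:
mu = 1/(1+exp(-eta)).
eta = -1.0.
exp(-eta) = exp(1.0) = 2.718282.
mu = 1/(1+2.718282) = 0.2689

0.2689


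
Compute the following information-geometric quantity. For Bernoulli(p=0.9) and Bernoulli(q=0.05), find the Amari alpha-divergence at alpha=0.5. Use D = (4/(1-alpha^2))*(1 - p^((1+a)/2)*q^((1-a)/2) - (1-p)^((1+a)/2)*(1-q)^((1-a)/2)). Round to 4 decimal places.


Amari alpha-divergence:
D = (4/(1-alpha^2))*(1 - p^((1+a)/2)*q^((1-a)/2) - (1-p)^((1+a)/2)*(1-q)^((1-a)/2)).
alpha = 0.5, p = 0.9, q = 0.05.
e1 = (1+alpha)/2 = 0.75, e2 = (1-alpha)/2 = 0.25.
t1 = p^e1 * q^e2 = 0.9^0.75 * 0.05^0.25 = 0.436943.
t2 = (1-p)^e1 * (1-q)^e2 = 0.1^0.75 * 0.95^0.25 = 0.175562.
4/(1-alpha^2) = 5.333333.
D = 5.333333*(1 - 0.436943 - 0.175562) = 2.0666

2.0666


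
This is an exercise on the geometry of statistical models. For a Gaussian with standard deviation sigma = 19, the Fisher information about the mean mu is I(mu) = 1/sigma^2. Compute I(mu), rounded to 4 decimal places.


The Fisher information for the mean of a normal distribution is I(mu) = 1/sigma^2.
sigma = 19, so sigma^2 = 361.
I(mu) = 1/361 = 0.0028

0.0028


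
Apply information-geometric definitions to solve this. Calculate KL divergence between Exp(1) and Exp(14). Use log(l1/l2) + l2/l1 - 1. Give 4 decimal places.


KL divergence for exponential family:
KL = log(l1/l2) + l2/l1 - 1.
log(1/14) = -2.639057.
14/1 = 14.0.
KL = -2.639057 + 14.0 - 1 = 10.3609

10.3609


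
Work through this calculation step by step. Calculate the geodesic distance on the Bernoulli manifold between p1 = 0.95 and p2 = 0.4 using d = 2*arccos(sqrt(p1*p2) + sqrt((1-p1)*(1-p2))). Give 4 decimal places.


Geodesic distance on Bernoulli manifold:
d(p1,p2) = 2*arccos(sqrt(p1*p2) + sqrt((1-p1)*(1-p2))).
sqrt(p1*p2) = sqrt(0.95*0.4) = 0.616441.
sqrt((1-p1)*(1-p2)) = sqrt(0.05*0.6) = 0.173205.
arg = 0.616441 + 0.173205 = 0.789646.
d = 2*arccos(0.789646) = 1.3211

1.3211
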